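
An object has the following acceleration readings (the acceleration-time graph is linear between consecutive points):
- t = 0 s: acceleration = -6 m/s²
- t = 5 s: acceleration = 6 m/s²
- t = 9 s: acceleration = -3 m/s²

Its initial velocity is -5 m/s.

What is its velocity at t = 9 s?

Δv equals the area under the a-t graph; then v = v₀ + Δv.
0–5 s: ½(-6 + 6)(5) = 0 m/s
5–9 s: ½(6 + -3)(4) = 6 m/s
Δv = 6 m/s, so v(9) = -5 + (6) = 1 m/s.

1 m/s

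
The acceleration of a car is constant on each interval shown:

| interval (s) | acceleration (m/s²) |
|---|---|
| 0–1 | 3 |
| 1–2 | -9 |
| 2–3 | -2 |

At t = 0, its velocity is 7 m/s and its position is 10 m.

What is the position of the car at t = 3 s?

24 m

On each constant-a segment, Δv = aΔt and Δx = v₀Δt + ½aΔt²; chain segment to segment.
0–1 s: v starts 7 m/s; Δx = 7·1 + ½·3·1² = 8.5 m; v ends 10 m/s.
1–2 s: v starts 10 m/s; Δx = 10·1 + ½·-9·1² = 5.5 m; v ends 1 m/s.
2–3 s: v starts 1 m/s; Δx = 1·1 + ½·-2·1² = 0 m; v ends -1 m/s.
x(3) = 10 + Σ Δx = 24 m.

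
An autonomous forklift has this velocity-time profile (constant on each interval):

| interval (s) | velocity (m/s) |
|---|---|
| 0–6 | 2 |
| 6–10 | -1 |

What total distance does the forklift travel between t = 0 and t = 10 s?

16 m

Distance (not displacement) is the total path length: add the absolute areas under v-t.
0–6 s: |2| × 6 = 12 m
6–10 s: |-1| × 4 = 4 m
Total distance = 16 m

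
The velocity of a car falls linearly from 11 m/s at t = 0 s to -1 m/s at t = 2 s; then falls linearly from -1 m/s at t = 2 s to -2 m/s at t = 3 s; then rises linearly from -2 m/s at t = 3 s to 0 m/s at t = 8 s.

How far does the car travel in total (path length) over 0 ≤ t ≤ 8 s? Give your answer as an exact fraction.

50/3 m

Total distance travelled is ∫|v| dt — sum the magnitudes of each area piece.
0–2 s: v = 0 at t = 11/6 s; triangle areas 121/12 + 1/12 = 61/6 m
2–3 s: |½(-1 + -2)(1)| = 1.5 m
3–8 s: |½(-2 + 0)(5)| = 5 m
Total distance = 50/3 m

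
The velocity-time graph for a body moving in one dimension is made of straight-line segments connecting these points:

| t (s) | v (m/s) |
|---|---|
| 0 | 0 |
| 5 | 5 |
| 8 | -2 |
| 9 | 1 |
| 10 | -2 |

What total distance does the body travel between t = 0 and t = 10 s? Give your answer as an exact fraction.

428/21 m

Total distance travelled is ∫|v| dt — sum the magnitudes of each area piece.
0–5 s: |½(0 + 5)(5)| = 12.5 m
5–8 s: v = 0 at t = 50/7 s; triangle areas 75/14 + 6/7 = 87/14 m
8–9 s: v = 0 at t = 26/3 s; triangle areas 2/3 + 1/6 = 5/6 m
9–10 s: v = 0 at t = 28/3 s; triangle areas 1/6 + 2/3 = 5/6 m
Total distance = 428/21 m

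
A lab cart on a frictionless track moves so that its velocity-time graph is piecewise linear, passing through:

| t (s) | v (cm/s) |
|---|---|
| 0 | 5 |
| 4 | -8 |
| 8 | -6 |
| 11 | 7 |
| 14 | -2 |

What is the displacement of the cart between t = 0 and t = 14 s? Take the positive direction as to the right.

Displacement is the signed area under the v-t curve.
0–4 s: ½(5 + -8)(4) = -6 cm
4–8 s: ½(-8 + -6)(4) = -28 cm
8–11 s: ½(-6 + 7)(3) = 1.5 cm
11–14 s: ½(7 + -2)(3) = 7.5 cm
Net displacement = -25 cm

-25 cm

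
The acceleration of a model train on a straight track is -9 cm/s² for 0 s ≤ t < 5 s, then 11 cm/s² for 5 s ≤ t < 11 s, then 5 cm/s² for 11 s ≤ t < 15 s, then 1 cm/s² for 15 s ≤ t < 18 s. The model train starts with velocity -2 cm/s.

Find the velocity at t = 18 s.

42 cm/s

Δv equals the area under the a-t graph; then v = v₀ + Δv.
0–5 s: -9 × 5 = -45 cm/s
5–11 s: 11 × 6 = 66 cm/s
11–15 s: 5 × 4 = 20 cm/s
15–18 s: 1 × 3 = 3 cm/s
Δv = 44 cm/s, so v(18) = -2 + (44) = 42 cm/s.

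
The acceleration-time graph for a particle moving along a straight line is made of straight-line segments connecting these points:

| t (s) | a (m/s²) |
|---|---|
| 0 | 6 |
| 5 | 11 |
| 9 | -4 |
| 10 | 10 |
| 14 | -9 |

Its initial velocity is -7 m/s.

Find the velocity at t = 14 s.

Δv equals the area under the a-t graph; then v = v₀ + Δv.
0–5 s: ½(6 + 11)(5) = 42.5 m/s
5–9 s: ½(11 + -4)(4) = 14 m/s
9–10 s: ½(-4 + 10)(1) = 3 m/s
10–14 s: ½(10 + -9)(4) = 2 m/s
Δv = 61.5 m/s, so v(14) = -7 + (61.5) = 54.5 m/s.

54.5 m/s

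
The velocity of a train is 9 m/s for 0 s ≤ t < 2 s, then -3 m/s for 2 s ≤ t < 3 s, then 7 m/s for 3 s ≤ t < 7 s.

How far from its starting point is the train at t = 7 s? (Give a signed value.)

43 m

Net displacement equals the area under the velocity-time graph (areas below the axis count negative).
0–2 s: 9 × 2 = 18 m
2–3 s: -3 × 1 = -3 m
3–7 s: 7 × 4 = 28 m
Net displacement = 43 m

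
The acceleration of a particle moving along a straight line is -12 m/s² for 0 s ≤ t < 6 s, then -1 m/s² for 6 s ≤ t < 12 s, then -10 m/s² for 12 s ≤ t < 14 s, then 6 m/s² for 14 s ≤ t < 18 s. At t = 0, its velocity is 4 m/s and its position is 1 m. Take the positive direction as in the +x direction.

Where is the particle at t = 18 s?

On each constant-a segment, Δv = aΔt and Δx = v₀Δt + ½aΔt²; chain segment to segment.
0–6 s: v starts 4 m/s; Δx = 4·6 + ½·-12·6² = -192 m; v ends -68 m/s.
6–12 s: v starts -68 m/s; Δx = -68·6 + ½·-1·6² = -426 m; v ends -74 m/s.
12–14 s: v starts -74 m/s; Δx = -74·2 + ½·-10·2² = -168 m; v ends -94 m/s.
14–18 s: v starts -94 m/s; Δx = -94·4 + ½·6·4² = -328 m; v ends -70 m/s.
x(18) = 1 + Σ Δx = -1113 m.

-1113 m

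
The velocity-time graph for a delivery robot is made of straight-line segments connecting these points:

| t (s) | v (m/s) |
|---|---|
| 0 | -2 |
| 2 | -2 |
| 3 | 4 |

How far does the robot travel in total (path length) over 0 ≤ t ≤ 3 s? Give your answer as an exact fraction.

Distance (not displacement) is the total path length: add the absolute areas under v-t.
0–2 s: |-2| × 2 = 4 m
2–3 s: v = 0 at t = 7/3 s; triangle areas 1/3 + 4/3 = 5/3 m
Total distance = 17/3 m

17/3 m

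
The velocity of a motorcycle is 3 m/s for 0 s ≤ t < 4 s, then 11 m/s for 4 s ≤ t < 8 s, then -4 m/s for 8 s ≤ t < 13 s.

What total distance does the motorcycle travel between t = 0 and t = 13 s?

76 m

Total distance travelled is ∫|v| dt — sum the magnitudes of each area piece.
0–4 s: |3| × 4 = 12 m
4–8 s: |11| × 4 = 44 m
8–13 s: |-4| × 5 = 20 m
Total distance = 76 m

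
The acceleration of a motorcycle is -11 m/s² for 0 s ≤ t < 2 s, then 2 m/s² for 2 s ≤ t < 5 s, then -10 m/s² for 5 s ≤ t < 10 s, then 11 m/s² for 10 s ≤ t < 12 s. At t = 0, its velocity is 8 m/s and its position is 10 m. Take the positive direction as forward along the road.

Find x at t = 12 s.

On each constant-a segment, Δv = aΔt and Δx = v₀Δt + ½aΔt²; chain segment to segment.
0–2 s: v starts 8 m/s; Δx = 8·2 + ½·-11·2² = -6 m; v ends -14 m/s.
2–5 s: v starts -14 m/s; Δx = -14·3 + ½·2·3² = -33 m; v ends -8 m/s.
5–10 s: v starts -8 m/s; Δx = -8·5 + ½·-10·5² = -165 m; v ends -58 m/s.
10–12 s: v starts -58 m/s; Δx = -58·2 + ½·11·2² = -94 m; v ends -36 m/s.
x(12) = 10 + Σ Δx = -288 m.

-288 m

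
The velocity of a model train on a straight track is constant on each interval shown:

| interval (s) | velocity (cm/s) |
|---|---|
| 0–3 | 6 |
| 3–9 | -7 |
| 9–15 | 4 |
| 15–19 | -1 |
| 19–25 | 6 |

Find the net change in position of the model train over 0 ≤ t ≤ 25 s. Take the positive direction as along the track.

32 cm

Displacement is the signed area under the v-t curve.
0–3 s: 6 × 3 = 18 cm
3–9 s: -7 × 6 = -42 cm
9–15 s: 4 × 6 = 24 cm
15–19 s: -1 × 4 = -4 cm
19–25 s: 6 × 6 = 36 cm
Net displacement = 32 cm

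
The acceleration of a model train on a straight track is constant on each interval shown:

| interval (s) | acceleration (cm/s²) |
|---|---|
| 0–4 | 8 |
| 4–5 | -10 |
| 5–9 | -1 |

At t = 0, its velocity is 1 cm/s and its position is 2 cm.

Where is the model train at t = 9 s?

On each constant-a segment, Δv = aΔt and Δx = v₀Δt + ½aΔt²; chain segment to segment.
0–4 s: v starts 1 cm/s; Δx = 1·4 + ½·8·4² = 68 cm; v ends 33 cm/s.
4–5 s: v starts 33 cm/s; Δx = 33·1 + ½·-10·1² = 28 cm; v ends 23 cm/s.
5–9 s: v starts 23 cm/s; Δx = 23·4 + ½·-1·4² = 84 cm; v ends 19 cm/s.
x(9) = 2 + Σ Δx = 182 cm.

182 cm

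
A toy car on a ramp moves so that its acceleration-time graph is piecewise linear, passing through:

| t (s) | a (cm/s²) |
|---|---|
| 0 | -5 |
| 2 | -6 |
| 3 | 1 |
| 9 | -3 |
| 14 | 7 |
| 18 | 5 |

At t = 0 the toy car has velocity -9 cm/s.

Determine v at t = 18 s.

Δv equals the area under the a-t graph; then v = v₀ + Δv.
0–2 s: ½(-5 + -6)(2) = -11 cm/s
2–3 s: ½(-6 + 1)(1) = -2.5 cm/s
3–9 s: ½(1 + -3)(6) = -6 cm/s
9–14 s: ½(-3 + 7)(5) = 10 cm/s
14–18 s: ½(7 + 5)(4) = 24 cm/s
Δv = 14.5 cm/s, so v(18) = -9 + (14.5) = 5.5 cm/s.

5.5 cm/s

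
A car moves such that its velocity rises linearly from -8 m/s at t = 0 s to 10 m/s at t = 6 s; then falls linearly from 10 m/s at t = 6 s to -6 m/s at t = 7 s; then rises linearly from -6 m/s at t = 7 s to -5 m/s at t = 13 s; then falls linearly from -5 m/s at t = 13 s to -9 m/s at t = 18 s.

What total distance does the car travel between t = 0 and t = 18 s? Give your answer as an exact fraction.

Total distance travelled is ∫|v| dt — sum the magnitudes of each area piece.
0–6 s: v = 0 at t = 8/3 s; triangle areas 32/3 + 50/3 = 82/3 m
6–7 s: v = 0 at t = 6.625 s; triangle areas 3.125 + 1.125 = 4.25 m
7–13 s: |½(-6 + -5)(6)| = 33 m
13–18 s: |½(-5 + -9)(5)| = 35 m
Total distance = 1195/12 m

1195/12 m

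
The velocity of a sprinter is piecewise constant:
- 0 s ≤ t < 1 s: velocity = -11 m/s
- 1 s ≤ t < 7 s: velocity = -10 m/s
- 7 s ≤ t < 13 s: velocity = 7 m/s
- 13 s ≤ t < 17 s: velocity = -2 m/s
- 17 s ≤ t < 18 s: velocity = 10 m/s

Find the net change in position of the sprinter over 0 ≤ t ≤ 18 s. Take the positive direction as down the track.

-27 m

Displacement is the signed area under the v-t curve.
0–1 s: -11 × 1 = -11 m
1–7 s: -10 × 6 = -60 m
7–13 s: 7 × 6 = 42 m
13–17 s: -2 × 4 = -8 m
17–18 s: 10 × 1 = 10 m
Net displacement = -27 m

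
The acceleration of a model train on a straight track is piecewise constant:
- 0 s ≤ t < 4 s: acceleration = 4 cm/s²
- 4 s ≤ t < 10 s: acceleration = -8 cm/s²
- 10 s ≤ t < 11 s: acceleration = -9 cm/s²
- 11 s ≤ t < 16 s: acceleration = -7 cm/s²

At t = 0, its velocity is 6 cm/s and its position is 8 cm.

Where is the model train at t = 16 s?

-241 cm

On each constant-a segment, Δv = aΔt and Δx = v₀Δt + ½aΔt²; chain segment to segment.
0–4 s: v starts 6 cm/s; Δx = 6·4 + ½·4·4² = 56 cm; v ends 22 cm/s.
4–10 s: v starts 22 cm/s; Δx = 22·6 + ½·-8·6² = -12 cm; v ends -26 cm/s.
10–11 s: v starts -26 cm/s; Δx = -26·1 + ½·-9·1² = -30.5 cm; v ends -35 cm/s.
11–16 s: v starts -35 cm/s; Δx = -35·5 + ½·-7·5² = -262.5 cm; v ends -70 cm/s.
x(16) = 8 + Σ Δx = -241 cm.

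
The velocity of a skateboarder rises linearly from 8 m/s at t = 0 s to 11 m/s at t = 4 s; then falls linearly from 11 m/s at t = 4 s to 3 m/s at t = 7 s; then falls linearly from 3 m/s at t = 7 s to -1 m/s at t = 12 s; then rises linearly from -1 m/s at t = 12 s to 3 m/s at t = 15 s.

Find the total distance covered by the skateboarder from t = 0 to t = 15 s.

Distance (not displacement) is the total path length: add the absolute areas under v-t.
0–4 s: |½(8 + 11)(4)| = 38 m
4–7 s: |½(11 + 3)(3)| = 21 m
7–12 s: v = 0 at t = 10.75 s; triangle areas 5.625 + 0.625 = 6.25 m
12–15 s: v = 0 at t = 12.75 s; triangle areas 0.375 + 3.375 = 3.75 m
Total distance = 69 m

69 m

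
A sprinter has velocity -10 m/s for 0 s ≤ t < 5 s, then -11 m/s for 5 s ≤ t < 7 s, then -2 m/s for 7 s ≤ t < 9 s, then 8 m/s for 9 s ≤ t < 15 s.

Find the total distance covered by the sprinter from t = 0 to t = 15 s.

124 m

Total distance travelled is ∫|v| dt — sum the magnitudes of each area piece.
0–5 s: |-10| × 5 = 50 m
5–7 s: |-11| × 2 = 22 m
7–9 s: |-2| × 2 = 4 m
9–15 s: |8| × 6 = 48 m
Total distance = 124 m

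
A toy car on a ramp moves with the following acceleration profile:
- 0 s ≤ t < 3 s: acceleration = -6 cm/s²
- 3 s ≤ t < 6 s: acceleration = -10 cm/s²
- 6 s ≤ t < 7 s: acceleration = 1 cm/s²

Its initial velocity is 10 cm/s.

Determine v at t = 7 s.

Δv equals the area under the a-t graph; then v = v₀ + Δv.
0–3 s: -6 × 3 = -18 cm/s
3–6 s: -10 × 3 = -30 cm/s
6–7 s: 1 × 1 = 1 cm/s
Δv = -47 cm/s, so v(7) = 10 + (-47) = -37 cm/s.

-37 cm/s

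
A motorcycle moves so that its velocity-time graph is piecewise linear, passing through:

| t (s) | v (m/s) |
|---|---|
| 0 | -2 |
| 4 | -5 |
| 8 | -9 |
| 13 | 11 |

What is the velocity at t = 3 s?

-4.25 m/s

On 0–4 s the graph is linear from -2 to -5 m/s: v(3) = -2 + (-5 − -2)·(3 − 0)/(4 − 0) = -4.25 m/s.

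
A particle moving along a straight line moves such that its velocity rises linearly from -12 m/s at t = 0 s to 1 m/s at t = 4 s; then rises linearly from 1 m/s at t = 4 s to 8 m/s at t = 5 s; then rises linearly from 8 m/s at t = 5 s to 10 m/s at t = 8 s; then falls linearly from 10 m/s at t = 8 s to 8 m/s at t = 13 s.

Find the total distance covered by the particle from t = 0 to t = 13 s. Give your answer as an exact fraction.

Total distance travelled is ∫|v| dt — sum the magnitudes of each area piece.
0–4 s: v = 0 at t = 48/13 s; triangle areas 288/13 + 2/13 = 290/13 m
4–5 s: |½(1 + 8)(1)| = 4.5 m
5–8 s: |½(8 + 10)(3)| = 27 m
8–13 s: |½(10 + 8)(5)| = 45 m
Total distance = 2569/26 m

2569/26 m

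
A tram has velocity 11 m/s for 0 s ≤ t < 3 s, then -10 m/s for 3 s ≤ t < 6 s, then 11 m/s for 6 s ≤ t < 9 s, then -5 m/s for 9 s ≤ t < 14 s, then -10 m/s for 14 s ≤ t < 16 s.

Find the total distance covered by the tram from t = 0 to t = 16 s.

Total distance travelled is ∫|v| dt — sum the magnitudes of each area piece.
0–3 s: |11| × 3 = 33 m
3–6 s: |-10| × 3 = 30 m
6–9 s: |11| × 3 = 33 m
9–14 s: |-5| × 5 = 25 m
14–16 s: |-10| × 2 = 20 m
Total distance = 141 m

141 m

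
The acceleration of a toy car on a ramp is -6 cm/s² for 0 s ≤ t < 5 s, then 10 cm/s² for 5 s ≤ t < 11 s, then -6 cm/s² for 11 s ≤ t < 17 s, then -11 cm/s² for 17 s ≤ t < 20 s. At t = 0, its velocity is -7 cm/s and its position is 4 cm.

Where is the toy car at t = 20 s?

On each constant-a segment, Δv = aΔt and Δx = v₀Δt + ½aΔt²; chain segment to segment.
0–5 s: v starts -7 cm/s; Δx = -7·5 + ½·-6·5² = -110 cm; v ends -37 cm/s.
5–11 s: v starts -37 cm/s; Δx = -37·6 + ½·10·6² = -42 cm; v ends 23 cm/s.
11–17 s: v starts 23 cm/s; Δx = 23·6 + ½·-6·6² = 30 cm; v ends -13 cm/s.
17–20 s: v starts -13 cm/s; Δx = -13·3 + ½·-11·3² = -88.5 cm; v ends -46 cm/s.
x(20) = 4 + Σ Δx = -206.5 cm.

-206.5 cm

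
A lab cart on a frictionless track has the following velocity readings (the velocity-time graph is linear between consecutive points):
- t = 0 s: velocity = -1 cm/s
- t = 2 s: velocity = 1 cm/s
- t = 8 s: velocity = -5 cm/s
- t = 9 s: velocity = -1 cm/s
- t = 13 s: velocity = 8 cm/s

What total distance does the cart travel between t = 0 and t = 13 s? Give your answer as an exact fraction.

Distance (not displacement) is the total path length: add the absolute areas under v-t.
0–2 s: v = 0 at t = 1 s; triangle areas 0.5 + 0.5 = 1 cm
2–8 s: v = 0 at t = 3 s; triangle areas 0.5 + 12.5 = 13 cm
8–9 s: |½(-5 + -1)(1)| = 3 cm
9–13 s: v = 0 at t = 85/9 s; triangle areas 2/9 + 128/9 = 130/9 cm
Total distance = 283/9 cm

283/9 cm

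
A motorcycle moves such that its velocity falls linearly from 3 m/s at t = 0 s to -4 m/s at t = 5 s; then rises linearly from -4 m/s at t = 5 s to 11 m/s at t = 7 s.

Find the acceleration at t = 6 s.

Acceleration is the slope of the v-t graph on 5–7 s: (11 − -4)/(7 − 5) = 7.5 m/s².

7.5 m/s²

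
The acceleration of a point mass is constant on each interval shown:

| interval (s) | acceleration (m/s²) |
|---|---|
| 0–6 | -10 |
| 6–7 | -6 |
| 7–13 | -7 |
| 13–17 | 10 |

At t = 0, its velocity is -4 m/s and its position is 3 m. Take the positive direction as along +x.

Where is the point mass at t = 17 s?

On each constant-a segment, Δv = aΔt and Δx = v₀Δt + ½aΔt²; chain segment to segment.
0–6 s: v starts -4 m/s; Δx = -4·6 + ½·-10·6² = -204 m; v ends -64 m/s.
6–7 s: v starts -64 m/s; Δx = -64·1 + ½·-6·1² = -67 m; v ends -70 m/s.
7–13 s: v starts -70 m/s; Δx = -70·6 + ½·-7·6² = -546 m; v ends -112 m/s.
13–17 s: v starts -112 m/s; Δx = -112·4 + ½·10·4² = -368 m; v ends -72 m/s.
x(17) = 3 + Σ Δx = -1182 m.

-1182 m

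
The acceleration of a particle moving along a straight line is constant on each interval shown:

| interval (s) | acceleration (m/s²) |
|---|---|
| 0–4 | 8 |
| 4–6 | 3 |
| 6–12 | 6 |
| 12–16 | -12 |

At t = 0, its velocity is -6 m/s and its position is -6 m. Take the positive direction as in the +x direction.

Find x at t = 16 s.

568 m

On each constant-a segment, Δv = aΔt and Δx = v₀Δt + ½aΔt²; chain segment to segment.
0–4 s: v starts -6 m/s; Δx = -6·4 + ½·8·4² = 40 m; v ends 26 m/s.
4–6 s: v starts 26 m/s; Δx = 26·2 + ½·3·2² = 58 m; v ends 32 m/s.
6–12 s: v starts 32 m/s; Δx = 32·6 + ½·6·6² = 300 m; v ends 68 m/s.
12–16 s: v starts 68 m/s; Δx = 68·4 + ½·-12·4² = 176 m; v ends 20 m/s.
x(16) = -6 + Σ Δx = 568 m.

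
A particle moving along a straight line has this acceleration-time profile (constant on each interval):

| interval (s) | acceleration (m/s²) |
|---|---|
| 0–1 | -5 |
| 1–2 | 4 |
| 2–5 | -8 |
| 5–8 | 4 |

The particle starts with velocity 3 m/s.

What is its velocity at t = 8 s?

Δv equals the area under the a-t graph; then v = v₀ + Δv.
0–1 s: -5 × 1 = -5 m/s
1–2 s: 4 × 1 = 4 m/s
2–5 s: -8 × 3 = -24 m/s
5–8 s: 4 × 3 = 12 m/s
Δv = -13 m/s, so v(8) = 3 + (-13) = -10 m/s.

-10 m/s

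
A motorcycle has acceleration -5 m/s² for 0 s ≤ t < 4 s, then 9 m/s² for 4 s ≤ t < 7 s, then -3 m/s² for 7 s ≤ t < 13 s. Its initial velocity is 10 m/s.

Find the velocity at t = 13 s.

-1 m/s

Δv equals the area under the a-t graph; then v = v₀ + Δv.
0–4 s: -5 × 4 = -20 m/s
4–7 s: 9 × 3 = 27 m/s
7–13 s: -3 × 6 = -18 m/s
Δv = -11 m/s, so v(13) = 10 + (-11) = -1 m/s.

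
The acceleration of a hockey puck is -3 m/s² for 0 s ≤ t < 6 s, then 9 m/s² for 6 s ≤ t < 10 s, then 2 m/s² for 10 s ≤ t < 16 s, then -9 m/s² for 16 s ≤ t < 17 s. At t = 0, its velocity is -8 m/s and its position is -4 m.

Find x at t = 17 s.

On each constant-a segment, Δv = aΔt and Δx = v₀Δt + ½aΔt²; chain segment to segment.
0–6 s: v starts -8 m/s; Δx = -8·6 + ½·-3·6² = -102 m; v ends -26 m/s.
6–10 s: v starts -26 m/s; Δx = -26·4 + ½·9·4² = -32 m; v ends 10 m/s.
10–16 s: v starts 10 m/s; Δx = 10·6 + ½·2·6² = 96 m; v ends 22 m/s.
16–17 s: v starts 22 m/s; Δx = 22·1 + ½·-9·1² = 17.5 m; v ends 13 m/s.
x(17) = -4 + Σ Δx = -24.5 m.

-24.5 m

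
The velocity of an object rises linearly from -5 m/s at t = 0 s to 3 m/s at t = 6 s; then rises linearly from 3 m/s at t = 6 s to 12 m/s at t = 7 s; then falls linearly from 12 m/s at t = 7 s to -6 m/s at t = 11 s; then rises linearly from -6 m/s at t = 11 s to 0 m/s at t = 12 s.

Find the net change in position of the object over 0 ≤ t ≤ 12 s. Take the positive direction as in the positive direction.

10.5 m

Net displacement equals the area under the velocity-time graph (areas below the axis count negative).
0–6 s: ½(-5 + 3)(6) = -6 m
6–7 s: ½(3 + 12)(1) = 7.5 m
7–11 s: ½(12 + -6)(4) = 12 m
11–12 s: ½(-6 + 0)(1) = -3 m
Net displacement = 10.5 m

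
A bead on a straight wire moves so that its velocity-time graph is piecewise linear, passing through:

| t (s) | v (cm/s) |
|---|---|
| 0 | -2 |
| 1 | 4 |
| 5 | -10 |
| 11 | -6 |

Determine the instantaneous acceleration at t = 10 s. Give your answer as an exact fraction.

2/3 cm/s²

Acceleration is the slope of the v-t graph on 5–11 s: (-6 − -10)/(11 − 5) = 2/3 cm/s².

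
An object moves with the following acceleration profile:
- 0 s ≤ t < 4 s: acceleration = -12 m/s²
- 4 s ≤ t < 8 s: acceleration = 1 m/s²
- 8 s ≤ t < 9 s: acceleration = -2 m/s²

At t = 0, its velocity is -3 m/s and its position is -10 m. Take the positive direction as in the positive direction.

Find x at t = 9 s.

-362 m

On each constant-a segment, Δv = aΔt and Δx = v₀Δt + ½aΔt²; chain segment to segment.
0–4 s: v starts -3 m/s; Δx = -3·4 + ½·-12·4² = -108 m; v ends -51 m/s.
4–8 s: v starts -51 m/s; Δx = -51·4 + ½·1·4² = -196 m; v ends -47 m/s.
8–9 s: v starts -47 m/s; Δx = -47·1 + ½·-2·1² = -48 m; v ends -49 m/s.
x(9) = -10 + Σ Δx = -362 m.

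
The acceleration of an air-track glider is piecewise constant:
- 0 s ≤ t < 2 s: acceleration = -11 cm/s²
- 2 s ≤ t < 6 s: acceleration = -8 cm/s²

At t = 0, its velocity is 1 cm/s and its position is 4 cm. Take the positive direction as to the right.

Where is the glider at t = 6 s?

-164 cm

On each constant-a segment, Δv = aΔt and Δx = v₀Δt + ½aΔt²; chain segment to segment.
0–2 s: v starts 1 cm/s; Δx = 1·2 + ½·-11·2² = -20 cm; v ends -21 cm/s.
2–6 s: v starts -21 cm/s; Δx = -21·4 + ½·-8·4² = -148 cm; v ends -53 cm/s.
x(6) = 4 + Σ Δx = -164 cm.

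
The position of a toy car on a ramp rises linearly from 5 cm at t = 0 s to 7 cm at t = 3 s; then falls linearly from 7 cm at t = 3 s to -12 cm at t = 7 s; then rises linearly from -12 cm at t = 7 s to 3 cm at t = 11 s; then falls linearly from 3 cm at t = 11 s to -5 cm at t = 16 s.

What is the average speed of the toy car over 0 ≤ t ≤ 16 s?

Average speed = (total path length)/(elapsed time); on a piecewise-linear x-t graph the path length is Σ|Δx|.
0–3 s: |Δx| = |7 − 5| = 2 cm
3–7 s: |Δx| = |-12 − 7| = 19 cm
7–11 s: |Δx| = |3 − -12| = 15 cm
11–16 s: |Δx| = |-5 − 3| = 8 cm
Total path = 44 cm; average speed = 44/16 = 2.75 cm/s.

2.75 cm/s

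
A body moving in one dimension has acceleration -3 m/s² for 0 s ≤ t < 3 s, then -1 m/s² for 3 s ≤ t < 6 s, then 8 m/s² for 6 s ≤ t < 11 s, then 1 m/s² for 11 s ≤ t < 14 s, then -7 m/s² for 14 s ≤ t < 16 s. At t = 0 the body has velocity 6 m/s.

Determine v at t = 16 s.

23 m/s

Δv equals the area under the a-t graph; then v = v₀ + Δv.
0–3 s: -3 × 3 = -9 m/s
3–6 s: -1 × 3 = -3 m/s
6–11 s: 8 × 5 = 40 m/s
11–14 s: 1 × 3 = 3 m/s
14–16 s: -7 × 2 = -14 m/s
Δv = 17 m/s, so v(16) = 6 + (17) = 23 m/s.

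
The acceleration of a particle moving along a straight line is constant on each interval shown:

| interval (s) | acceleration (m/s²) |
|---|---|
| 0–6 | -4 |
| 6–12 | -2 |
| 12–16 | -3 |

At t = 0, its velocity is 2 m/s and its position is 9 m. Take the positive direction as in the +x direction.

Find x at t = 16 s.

On each constant-a segment, Δv = aΔt and Δx = v₀Δt + ½aΔt²; chain segment to segment.
0–6 s: v starts 2 m/s; Δx = 2·6 + ½·-4·6² = -60 m; v ends -22 m/s.
6–12 s: v starts -22 m/s; Δx = -22·6 + ½·-2·6² = -168 m; v ends -34 m/s.
12–16 s: v starts -34 m/s; Δx = -34·4 + ½·-3·4² = -160 m; v ends -46 m/s.
x(16) = 9 + Σ Δx = -379 m.

-379 m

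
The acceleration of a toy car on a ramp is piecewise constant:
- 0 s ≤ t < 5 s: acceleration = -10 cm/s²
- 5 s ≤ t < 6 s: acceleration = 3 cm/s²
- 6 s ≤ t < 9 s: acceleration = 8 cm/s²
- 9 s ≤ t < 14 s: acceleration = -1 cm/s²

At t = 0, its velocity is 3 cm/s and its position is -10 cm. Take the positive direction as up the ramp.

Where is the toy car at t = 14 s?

-374 cm

On each constant-a segment, Δv = aΔt and Δx = v₀Δt + ½aΔt²; chain segment to segment.
0–5 s: v starts 3 cm/s; Δx = 3·5 + ½·-10·5² = -110 cm; v ends -47 cm/s.
5–6 s: v starts -47 cm/s; Δx = -47·1 + ½·3·1² = -45.5 cm; v ends -44 cm/s.
6–9 s: v starts -44 cm/s; Δx = -44·3 + ½·8·3² = -96 cm; v ends -20 cm/s.
9–14 s: v starts -20 cm/s; Δx = -20·5 + ½·-1·5² = -112.5 cm; v ends -25 cm/s.
x(14) = -10 + Σ Δx = -374 cm.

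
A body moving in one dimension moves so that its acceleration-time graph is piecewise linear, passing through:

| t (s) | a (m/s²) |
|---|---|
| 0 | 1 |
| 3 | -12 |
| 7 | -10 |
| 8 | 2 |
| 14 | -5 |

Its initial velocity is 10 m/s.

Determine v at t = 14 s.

Δv equals the area under the a-t graph; then v = v₀ + Δv.
0–3 s: ½(1 + -12)(3) = -16.5 m/s
3–7 s: ½(-12 + -10)(4) = -44 m/s
7–8 s: ½(-10 + 2)(1) = -4 m/s
8–14 s: ½(2 + -5)(6) = -9 m/s
Δv = -73.5 m/s, so v(14) = 10 + (-73.5) = -63.5 m/s.

-63.5 m/s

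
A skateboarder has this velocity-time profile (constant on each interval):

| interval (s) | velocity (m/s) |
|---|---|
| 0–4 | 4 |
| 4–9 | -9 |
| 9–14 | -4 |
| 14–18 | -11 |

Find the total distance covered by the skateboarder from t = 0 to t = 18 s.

Total distance travelled is ∫|v| dt — sum the magnitudes of each area piece.
0–4 s: |4| × 4 = 16 m
4–9 s: |-9| × 5 = 45 m
9–14 s: |-4| × 5 = 20 m
14–18 s: |-11| × 4 = 44 m
Total distance = 125 m

125 m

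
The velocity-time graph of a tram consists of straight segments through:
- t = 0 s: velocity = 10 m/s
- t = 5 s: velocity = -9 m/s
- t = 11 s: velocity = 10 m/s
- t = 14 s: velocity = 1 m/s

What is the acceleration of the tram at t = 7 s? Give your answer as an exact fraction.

19/6 m/s²

Acceleration is the slope of the v-t graph on 5–11 s: (10 − -9)/(11 − 5) = 19/6 m/s².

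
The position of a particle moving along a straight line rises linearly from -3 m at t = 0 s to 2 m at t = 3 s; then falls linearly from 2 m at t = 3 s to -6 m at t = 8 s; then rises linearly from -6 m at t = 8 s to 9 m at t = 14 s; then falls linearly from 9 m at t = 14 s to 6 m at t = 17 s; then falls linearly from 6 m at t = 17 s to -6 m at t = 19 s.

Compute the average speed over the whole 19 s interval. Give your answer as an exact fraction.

Average speed = (total path length)/(elapsed time); on a piecewise-linear x-t graph the path length is Σ|Δx|.
0–3 s: |Δx| = |2 − -3| = 5 m
3–8 s: |Δx| = |-6 − 2| = 8 m
8–14 s: |Δx| = |9 − -6| = 15 m
14–17 s: |Δx| = |6 − 9| = 3 m
17–19 s: |Δx| = |-6 − 6| = 12 m
Total path = 43 m; average speed = 43/19 = 43/19 m/s.

43/19 m/s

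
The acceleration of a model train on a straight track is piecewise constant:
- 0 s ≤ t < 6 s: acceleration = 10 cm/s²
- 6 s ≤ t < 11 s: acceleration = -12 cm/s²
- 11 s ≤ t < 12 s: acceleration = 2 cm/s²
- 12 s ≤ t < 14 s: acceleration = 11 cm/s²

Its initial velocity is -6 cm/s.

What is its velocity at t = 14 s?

Δv equals the area under the a-t graph; then v = v₀ + Δv.
0–6 s: 10 × 6 = 60 cm/s
6–11 s: -12 × 5 = -60 cm/s
11–12 s: 2 × 1 = 2 cm/s
12–14 s: 11 × 2 = 22 cm/s
Δv = 24 cm/s, so v(14) = -6 + (24) = 18 cm/s.

18 cm/s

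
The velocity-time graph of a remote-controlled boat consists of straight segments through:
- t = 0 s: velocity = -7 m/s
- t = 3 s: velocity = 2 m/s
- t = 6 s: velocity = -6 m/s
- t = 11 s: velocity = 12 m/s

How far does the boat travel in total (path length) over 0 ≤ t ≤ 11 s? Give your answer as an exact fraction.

Total distance travelled is ∫|v| dt — sum the magnitudes of each area piece.
0–3 s: v = 0 at t = 7/3 s; triangle areas 49/6 + 2/3 = 53/6 m
3–6 s: v = 0 at t = 3.75 s; triangle areas 0.75 + 6.75 = 7.5 m
6–11 s: v = 0 at t = 23/3 s; triangle areas 5 + 20 = 25 m
Total distance = 124/3 m

124/3 m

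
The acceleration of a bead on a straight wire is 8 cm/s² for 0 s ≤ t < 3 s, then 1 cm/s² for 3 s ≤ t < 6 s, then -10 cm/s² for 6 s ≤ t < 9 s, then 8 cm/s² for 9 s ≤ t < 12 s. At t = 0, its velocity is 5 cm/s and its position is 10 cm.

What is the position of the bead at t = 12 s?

On each constant-a segment, Δv = aΔt and Δx = v₀Δt + ½aΔt²; chain segment to segment.
0–3 s: v starts 5 cm/s; Δx = 5·3 + ½·8·3² = 51 cm; v ends 29 cm/s.
3–6 s: v starts 29 cm/s; Δx = 29·3 + ½·1·3² = 91.5 cm; v ends 32 cm/s.
6–9 s: v starts 32 cm/s; Δx = 32·3 + ½·-10·3² = 51 cm; v ends 2 cm/s.
9–12 s: v starts 2 cm/s; Δx = 2·3 + ½·8·3² = 42 cm; v ends 26 cm/s.
x(12) = 10 + Σ Δx = 245.5 cm.

245.5 cm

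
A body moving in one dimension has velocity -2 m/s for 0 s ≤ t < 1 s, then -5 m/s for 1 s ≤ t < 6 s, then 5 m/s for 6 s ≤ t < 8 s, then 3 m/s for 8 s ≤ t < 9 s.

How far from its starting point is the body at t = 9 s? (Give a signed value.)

Net displacement equals the area under the velocity-time graph (areas below the axis count negative).
0–1 s: -2 × 1 = -2 m
1–6 s: -5 × 5 = -25 m
6–8 s: 5 × 2 = 10 m
8–9 s: 3 × 1 = 3 m
Net displacement = -14 m

-14 m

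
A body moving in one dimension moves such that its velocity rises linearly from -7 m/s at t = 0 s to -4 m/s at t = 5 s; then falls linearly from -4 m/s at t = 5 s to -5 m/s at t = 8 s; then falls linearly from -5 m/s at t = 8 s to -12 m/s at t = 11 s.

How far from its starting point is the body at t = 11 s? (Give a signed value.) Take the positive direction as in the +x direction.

Net displacement equals the area under the velocity-time graph (areas below the axis count negative).
0–5 s: ½(-7 + -4)(5) = -27.5 m
5–8 s: ½(-4 + -5)(3) = -13.5 m
8–11 s: ½(-5 + -12)(3) = -25.5 m
Net displacement = -66.5 m

-66.5 m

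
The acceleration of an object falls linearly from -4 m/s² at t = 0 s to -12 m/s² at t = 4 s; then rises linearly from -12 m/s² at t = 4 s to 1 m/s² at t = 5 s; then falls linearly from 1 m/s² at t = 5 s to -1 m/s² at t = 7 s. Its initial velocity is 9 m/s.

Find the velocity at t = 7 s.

-28.5 m/s

Δv equals the area under the a-t graph; then v = v₀ + Δv.
0–4 s: ½(-4 + -12)(4) = -32 m/s
4–5 s: ½(-12 + 1)(1) = -5.5 m/s
5–7 s: ½(1 + -1)(2) = 0 m/s
Δv = -37.5 m/s, so v(7) = 9 + (-37.5) = -28.5 m/s.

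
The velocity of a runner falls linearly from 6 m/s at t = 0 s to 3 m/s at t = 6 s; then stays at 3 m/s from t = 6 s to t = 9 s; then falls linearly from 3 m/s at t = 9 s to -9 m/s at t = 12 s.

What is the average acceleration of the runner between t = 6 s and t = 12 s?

-2 m/s²

Average acceleration = Δv/Δt = (-9 − 3)/(12 − 6) = -2 m/s².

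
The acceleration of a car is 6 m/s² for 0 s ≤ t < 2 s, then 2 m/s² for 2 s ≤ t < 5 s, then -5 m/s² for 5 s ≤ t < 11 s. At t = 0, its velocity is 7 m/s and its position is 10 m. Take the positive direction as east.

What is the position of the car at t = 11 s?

On each constant-a segment, Δv = aΔt and Δx = v₀Δt + ½aΔt²; chain segment to segment.
0–2 s: v starts 7 m/s; Δx = 7·2 + ½·6·2² = 26 m; v ends 19 m/s.
2–5 s: v starts 19 m/s; Δx = 19·3 + ½·2·3² = 66 m; v ends 25 m/s.
5–11 s: v starts 25 m/s; Δx = 25·6 + ½·-5·6² = 60 m; v ends -5 m/s.
x(11) = 10 + Σ Δx = 162 m.

162 m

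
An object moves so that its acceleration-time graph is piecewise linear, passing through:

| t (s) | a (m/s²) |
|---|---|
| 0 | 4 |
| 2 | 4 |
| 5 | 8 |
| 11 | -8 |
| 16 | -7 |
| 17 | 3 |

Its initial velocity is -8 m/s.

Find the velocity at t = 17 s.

-21.5 m/s

Δv equals the area under the a-t graph; then v = v₀ + Δv.
0–2 s: 4 × 2 = 8 m/s
2–5 s: ½(4 + 8)(3) = 18 m/s
5–11 s: ½(8 + -8)(6) = 0 m/s
11–16 s: ½(-8 + -7)(5) = -37.5 m/s
16–17 s: ½(-7 + 3)(1) = -2 m/s
Δv = -13.5 m/s, so v(17) = -8 + (-13.5) = -21.5 m/s.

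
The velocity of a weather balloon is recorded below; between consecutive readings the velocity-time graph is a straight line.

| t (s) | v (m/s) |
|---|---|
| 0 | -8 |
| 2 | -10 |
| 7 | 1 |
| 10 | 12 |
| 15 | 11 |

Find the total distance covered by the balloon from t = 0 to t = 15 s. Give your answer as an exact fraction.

2595/22 m

Total distance travelled is ∫|v| dt — sum the magnitudes of each area piece.
0–2 s: |½(-8 + -10)(2)| = 18 m
2–7 s: v = 0 at t = 72/11 s; triangle areas 250/11 + 5/22 = 505/22 m
7–10 s: |½(1 + 12)(3)| = 19.5 m
10–15 s: |½(12 + 11)(5)| = 57.5 m
Total distance = 2595/22 m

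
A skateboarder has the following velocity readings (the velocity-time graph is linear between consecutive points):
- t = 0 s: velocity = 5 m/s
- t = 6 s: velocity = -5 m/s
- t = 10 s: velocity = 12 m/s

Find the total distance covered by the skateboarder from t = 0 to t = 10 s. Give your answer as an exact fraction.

Total distance travelled is ∫|v| dt — sum the magnitudes of each area piece.
0–6 s: v = 0 at t = 3 s; triangle areas 7.5 + 7.5 = 15 m
6–10 s: v = 0 at t = 122/17 s; triangle areas 50/17 + 288/17 = 338/17 m
Total distance = 593/17 m

593/17 m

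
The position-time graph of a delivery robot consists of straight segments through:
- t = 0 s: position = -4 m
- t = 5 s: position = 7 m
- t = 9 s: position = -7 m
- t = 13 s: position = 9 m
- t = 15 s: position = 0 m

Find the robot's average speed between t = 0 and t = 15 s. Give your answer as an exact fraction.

Average speed = (total path length)/(elapsed time); on a piecewise-linear x-t graph the path length is Σ|Δx|.
0–5 s: |Δx| = |7 − -4| = 11 m
5–9 s: |Δx| = |-7 − 7| = 14 m
9–13 s: |Δx| = |9 − -7| = 16 m
13–15 s: |Δx| = |0 − 9| = 9 m
Total path = 50 m; average speed = 50/15 = 10/3 m/s.

10/3 m/s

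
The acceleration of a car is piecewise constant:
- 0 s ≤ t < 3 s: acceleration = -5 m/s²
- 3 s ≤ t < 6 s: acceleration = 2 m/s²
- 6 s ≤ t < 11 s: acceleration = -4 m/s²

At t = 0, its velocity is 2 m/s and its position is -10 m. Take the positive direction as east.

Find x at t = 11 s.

-141.5 m

On each constant-a segment, Δv = aΔt and Δx = v₀Δt + ½aΔt²; chain segment to segment.
0–3 s: v starts 2 m/s; Δx = 2·3 + ½·-5·3² = -16.5 m; v ends -13 m/s.
3–6 s: v starts -13 m/s; Δx = -13·3 + ½·2·3² = -30 m; v ends -7 m/s.
6–11 s: v starts -7 m/s; Δx = -7·5 + ½·-4·5² = -85 m; v ends -27 m/s.
x(11) = -10 + Σ Δx = -141.5 m.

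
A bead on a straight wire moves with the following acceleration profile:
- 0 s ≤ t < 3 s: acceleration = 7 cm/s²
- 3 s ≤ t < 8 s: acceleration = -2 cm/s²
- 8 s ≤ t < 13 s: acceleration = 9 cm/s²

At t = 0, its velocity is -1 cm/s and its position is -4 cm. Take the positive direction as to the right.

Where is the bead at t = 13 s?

On each constant-a segment, Δv = aΔt and Δx = v₀Δt + ½aΔt²; chain segment to segment.
0–3 s: v starts -1 cm/s; Δx = -1·3 + ½·7·3² = 28.5 cm; v ends 20 cm/s.
3–8 s: v starts 20 cm/s; Δx = 20·5 + ½·-2·5² = 75 cm; v ends 10 cm/s.
8–13 s: v starts 10 cm/s; Δx = 10·5 + ½·9·5² = 162.5 cm; v ends 55 cm/s.
x(13) = -4 + Σ Δx = 262 cm.

262 cm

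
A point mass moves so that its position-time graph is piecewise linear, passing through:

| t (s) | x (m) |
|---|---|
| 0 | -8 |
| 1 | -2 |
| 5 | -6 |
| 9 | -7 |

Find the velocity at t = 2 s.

-1 m/s

Velocity is the slope of the x-t graph on 1–5 s: (-6 − -2)/(5 − 1) = -1 m/s.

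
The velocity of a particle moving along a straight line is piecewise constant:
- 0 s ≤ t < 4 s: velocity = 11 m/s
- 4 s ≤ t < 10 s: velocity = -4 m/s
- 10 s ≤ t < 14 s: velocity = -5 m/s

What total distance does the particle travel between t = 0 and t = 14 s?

Total distance travelled is ∫|v| dt — sum the magnitudes of each area piece.
0–4 s: |11| × 4 = 44 m
4–10 s: |-4| × 6 = 24 m
10–14 s: |-5| × 4 = 20 m
Total distance = 88 m

88 m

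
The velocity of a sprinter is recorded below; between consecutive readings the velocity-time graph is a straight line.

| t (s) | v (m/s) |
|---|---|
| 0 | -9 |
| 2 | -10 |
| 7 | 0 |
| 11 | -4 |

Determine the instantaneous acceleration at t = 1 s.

-0.5 m/s²

Acceleration is the slope of the v-t graph on 0–2 s: (-10 − -9)/(2 − 0) = -0.5 m/s².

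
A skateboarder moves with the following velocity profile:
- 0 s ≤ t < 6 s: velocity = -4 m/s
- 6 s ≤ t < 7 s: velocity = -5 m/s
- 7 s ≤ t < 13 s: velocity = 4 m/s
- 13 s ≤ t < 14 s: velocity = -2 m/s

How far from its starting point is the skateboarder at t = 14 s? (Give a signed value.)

Displacement is the signed area under the v-t curve.
0–6 s: -4 × 6 = -24 m
6–7 s: -5 × 1 = -5 m
7–13 s: 4 × 6 = 24 m
13–14 s: -2 × 1 = -2 m
Net displacement = -7 m

-7 m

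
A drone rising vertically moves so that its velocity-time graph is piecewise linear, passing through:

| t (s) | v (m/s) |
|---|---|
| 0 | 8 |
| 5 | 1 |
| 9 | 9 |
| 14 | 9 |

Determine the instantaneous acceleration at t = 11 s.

0 m/s²

Acceleration is the slope of the v-t graph on 9–14 s: (9 − 9)/(14 − 9) = 0 m/s².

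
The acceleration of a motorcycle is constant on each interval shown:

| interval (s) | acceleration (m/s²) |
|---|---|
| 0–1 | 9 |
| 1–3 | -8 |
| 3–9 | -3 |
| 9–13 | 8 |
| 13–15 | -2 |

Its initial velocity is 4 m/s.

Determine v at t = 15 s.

7 m/s

Δv equals the area under the a-t graph; then v = v₀ + Δv.
0–1 s: 9 × 1 = 9 m/s
1–3 s: -8 × 2 = -16 m/s
3–9 s: -3 × 6 = -18 m/s
9–13 s: 8 × 4 = 32 m/s
13–15 s: -2 × 2 = -4 m/s
Δv = 3 m/s, so v(15) = 4 + (3) = 7 m/s.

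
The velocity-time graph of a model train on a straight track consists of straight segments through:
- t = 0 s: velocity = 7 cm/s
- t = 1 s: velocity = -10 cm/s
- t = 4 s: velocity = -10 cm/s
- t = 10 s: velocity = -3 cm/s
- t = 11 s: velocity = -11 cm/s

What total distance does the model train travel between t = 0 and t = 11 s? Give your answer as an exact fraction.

Distance (not displacement) is the total path length: add the absolute areas under v-t.
0–1 s: v = 0 at t = 7/17 s; triangle areas 49/34 + 50/17 = 149/34 cm
1–4 s: |-10| × 3 = 30 cm
4–10 s: |½(-10 + -3)(6)| = 39 cm
10–11 s: |½(-3 + -11)(1)| = 7 cm
Total distance = 2733/34 cm

2733/34 cm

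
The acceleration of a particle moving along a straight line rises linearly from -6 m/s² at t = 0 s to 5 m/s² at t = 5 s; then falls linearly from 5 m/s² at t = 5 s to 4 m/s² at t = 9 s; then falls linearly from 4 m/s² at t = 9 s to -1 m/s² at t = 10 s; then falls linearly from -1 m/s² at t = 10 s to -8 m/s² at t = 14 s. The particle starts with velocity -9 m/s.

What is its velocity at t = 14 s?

Δv equals the area under the a-t graph; then v = v₀ + Δv.
0–5 s: ½(-6 + 5)(5) = -2.5 m/s
5–9 s: ½(5 + 4)(4) = 18 m/s
9–10 s: ½(4 + -1)(1) = 1.5 m/s
10–14 s: ½(-1 + -8)(4) = -18 m/s
Δv = -1 m/s, so v(14) = -9 + (-1) = -10 m/s.

-10 m/s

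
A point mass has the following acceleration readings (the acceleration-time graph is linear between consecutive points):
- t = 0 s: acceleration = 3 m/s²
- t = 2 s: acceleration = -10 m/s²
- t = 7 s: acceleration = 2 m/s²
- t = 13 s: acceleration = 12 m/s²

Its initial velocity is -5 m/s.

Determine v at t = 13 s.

Δv equals the area under the a-t graph; then v = v₀ + Δv.
0–2 s: ½(3 + -10)(2) = -7 m/s
2–7 s: ½(-10 + 2)(5) = -20 m/s
7–13 s: ½(2 + 12)(6) = 42 m/s
Δv = 15 m/s, so v(13) = -5 + (15) = 10 m/s.

10 m/s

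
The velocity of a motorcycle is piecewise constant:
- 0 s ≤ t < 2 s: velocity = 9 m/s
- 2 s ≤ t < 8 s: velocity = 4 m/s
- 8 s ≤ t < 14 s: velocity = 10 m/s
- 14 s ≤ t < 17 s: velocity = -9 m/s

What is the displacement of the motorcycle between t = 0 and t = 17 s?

75 m

Displacement is the signed area under the v-t curve.
0–2 s: 9 × 2 = 18 m
2–8 s: 4 × 6 = 24 m
8–14 s: 10 × 6 = 60 m
14–17 s: -9 × 3 = -27 m
Net displacement = 75 m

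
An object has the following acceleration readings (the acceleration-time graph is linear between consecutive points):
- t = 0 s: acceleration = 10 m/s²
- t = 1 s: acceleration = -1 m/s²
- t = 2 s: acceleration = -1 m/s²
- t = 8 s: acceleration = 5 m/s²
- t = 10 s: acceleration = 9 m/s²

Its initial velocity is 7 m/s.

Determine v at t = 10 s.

36.5 m/s

Δv equals the area under the a-t graph; then v = v₀ + Δv.
0–1 s: ½(10 + -1)(1) = 4.5 m/s
1–2 s: -1 × 1 = -1 m/s
2–8 s: ½(-1 + 5)(6) = 12 m/s
8–10 s: ½(5 + 9)(2) = 14 m/s
Δv = 29.5 m/s, so v(10) = 7 + (29.5) = 36.5 m/s.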